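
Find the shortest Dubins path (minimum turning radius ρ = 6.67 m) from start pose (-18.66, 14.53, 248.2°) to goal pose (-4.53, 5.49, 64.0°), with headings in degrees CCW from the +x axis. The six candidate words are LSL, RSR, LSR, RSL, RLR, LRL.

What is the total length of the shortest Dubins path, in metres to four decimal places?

24.5903 m

Let ψ = atan2(Δy, Δx) = atan2(-9.04, 14.13) = -32.6100° be the start→goal bearing.
Normalize: d = |goal − start| / ρ = 16.774341/6.67 = 2.514894, α = (θ_start − ψ) mod 360° = 280.8100° = 4.901060 rad, β = (θ_goal − ψ) mod 360° = 96.6100° = 1.686163 rad.
Common terms: sin α = -0.982254, cos α = 0.187553, sin β = 0.993353, cos β = -0.115111, cos(α−β) = -0.997314, d² = 6.324690. Work in radians in the unit-radius frame; every candidate has L = ρ·(t + p + q).
LSL: p² = 2 + d² − 2cos(α−β) + 2d(sin α − sin β) = 0.382436; p = √p² = 0.618414; φ = atan2(cos β − cos α, d + sin α − sin β) = -0.511425 rad; t = (φ − α) mod 2π = 0.870700 rad, q = (β − φ) mod 2π = 2.197588 rad → L = 6.67·(0.870700 + 0.618414 + 2.197588) = 6.67·3.686703 = 24.590308 m
RSR: p² = 2 + d² − 2cos(α−β) + 2d(sin β − sin α) = 20.256202; p = √p² = 4.500689; φ = atan2(cos α − cos β, d − sin α + sin β) = 0.067299 rad; t = (α − φ) mod 2π = 4.833760 rad, q = (φ − β) mod 2π = 4.664321 rad → L = 6.67·(4.833760 + 4.500689 + 4.664321) = 6.67·13.998771 = 93.371802 m
LSR: p² = d² − 2 + 2cos(α−β) + 2d(sin α + sin β) = 2.385883; p = √p² = 1.544630; φ = atan2(−cos α − cos β, d + sin α + sin β) − atan2(−2, p) = 0.884495 rad; t = (φ − α) mod 2π = 2.266621 rad, q = (φ − β) mod 2π = 5.481517 rad → L = 6.67·(2.266621 + 1.544630 + 5.481517) = 6.67·9.292768 = 61.982762 m
RSL: p² = d² − 2 + 2cos(α−β) − 2d(sin α + sin β) = 2.274239; p = √p² = 1.508058; φ = atan2(cos α + cos β, d − sin α − sin β) − atan2(2, p) = -0.895797 rad; t = (α − φ) mod 2π = 5.796856 rad, q = (β − φ) mod 2π = 2.581960 rad → L = 6.67·(5.796856 + 1.508058 + 2.581960) = 6.67·9.886875 = 65.945453 m
RLR: c = (6 − d² + 2cos(α−β) + 2d(sin α − sin β))/8 = -1.532025, |c| > 1 → infeasible
LRL: c = (6 − d² + 2cos(α−β) − 2d(sin α − sin β))/8 = 0.952196; p = 2π − arccos c = 5.972733 rad; φ = atan2(cos β − cos α, d + sin α − sin β) = -0.511425 rad; t = (φ − α + p/2) mod 2π = 3.857067 rad, q = (β − α − t + p) mod 2π = 5.183955 rad → L = 6.67·(3.857067 + 5.972733 + 5.183955) = 6.67·15.013755 = 100.141746 m
Shortest: LSL with L = 24.590308 m ≈ 24.5903 m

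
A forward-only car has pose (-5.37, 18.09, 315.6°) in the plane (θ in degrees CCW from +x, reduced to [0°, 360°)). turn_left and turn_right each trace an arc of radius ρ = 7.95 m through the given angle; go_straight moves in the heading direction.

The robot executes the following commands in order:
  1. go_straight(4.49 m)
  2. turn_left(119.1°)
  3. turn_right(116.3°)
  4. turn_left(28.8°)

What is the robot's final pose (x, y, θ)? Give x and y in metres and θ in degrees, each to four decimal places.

(27.5319, 20.5705, 347.2000°)

set_pose: (x, y, θ) = (-5.3700, 18.0900, 315.6000°), ρ = 7.95
go_straight(4.49): x += 4.49·cos θ, y += 4.49·sin θ → (-2.1620, 14.9485, 315.6000°)
turn_left(119.1°): centre at ρ to the left, rotate +119.1° → (11.0685, 18.5308, 434.7000° ≡ 74.7000°)
turn_right(116.3°): centre at ρ to the right, rotate −116.3° → (24.0150, 22.3780, -41.6000° ≡ 318.4000°)
turn_left(28.8°): centre at ρ to the left, rotate +28.8° → (27.5319, 20.5705, 347.2000°)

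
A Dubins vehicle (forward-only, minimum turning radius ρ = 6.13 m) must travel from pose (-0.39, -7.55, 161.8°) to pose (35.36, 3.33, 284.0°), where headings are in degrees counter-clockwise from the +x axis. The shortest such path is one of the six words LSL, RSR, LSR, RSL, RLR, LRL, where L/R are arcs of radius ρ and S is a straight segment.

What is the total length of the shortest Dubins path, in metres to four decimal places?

53.5574 m

Let ψ = atan2(Δy, Δx) = atan2(10.88, 35.75) = 16.9269° be the start→goal bearing.
Normalize: d = |goal − start| / ρ = 37.368930/6.13 = 6.096073, α = (θ_start − ψ) mod 360° = 144.8731° = 2.528513 rad, β = (θ_goal − ψ) mod 360° = 267.0731° = 4.661305 rad.
Common terms: sin α = 0.575389, cos α = -0.817880, sin β = -0.998696, cos β = -0.051061, cos(α−β) = -0.532876, d² = 37.162110. Work in radians in the unit-radius frame; every candidate has L = ρ·(t + p + q).
LSL: p² = 2 + d² − 2cos(α−β) + 2d(sin α − sin β) = 59.419332; p = √p² = 7.708394; φ = atan2(cos β − cos α, d + sin α − sin β) = 0.099643 rad; t = (φ − α) mod 2π = 3.854315 rad, q = (β − φ) mod 2π = 4.561662 rad → L = 6.13·(3.854315 + 7.708394 + 4.561662) = 6.13·16.124371 = 98.842396 m
RSR: p² = 2 + d² − 2cos(α−β) + 2d(sin β − sin α) = 21.036394; p = √p² = 4.586545; φ = atan2(cos α − cos β, d − sin α + sin β) = -0.167978 rad; t = (α − φ) mod 2π = 2.696491 rad, q = (φ − β) mod 2π = 1.453902 rad → L = 6.13·(2.696491 + 4.586545 + 1.453902) = 6.13·8.736938 = 53.557429 m
LSR: p² = d² − 2 + 2cos(α−β) + 2d(sin α + sin β) = 28.935342; p = √p² = 5.379158; φ = atan2(−cos α − cos β, d + sin α + sin β) − atan2(−2, p) = 0.507963 rad; t = (φ − α) mod 2π = 4.262636 rad, q = (φ − β) mod 2π = 2.129843 rad → L = 6.13·(4.262636 + 5.379158 + 2.129843) = 6.13·11.771637 = 72.160134 m
RSL: p² = d² − 2 + 2cos(α−β) − 2d(sin α + sin β) = 39.257373; p = √p² = 6.265570; φ = atan2(cos α + cos β, d − sin α − sin β) − atan2(2, p) = -0.441486 rad; t = (α − φ) mod 2π = 2.969999 rad, q = (β − φ) mod 2π = 5.102792 rad → L = 6.13·(2.969999 + 6.265570 + 5.102792) = 6.13·14.338362 = 87.894156 m
RLR: c = (6 − d² + 2cos(α−β) + 2d(sin α − sin β))/8 = -1.629549, |c| > 1 → infeasible
LRL: c = (6 − d² + 2cos(α−β) − 2d(sin α − sin β))/8 = -6.427416, |c| > 1 → infeasible
Shortest: RSR with L = 53.557429 m ≈ 53.5574 m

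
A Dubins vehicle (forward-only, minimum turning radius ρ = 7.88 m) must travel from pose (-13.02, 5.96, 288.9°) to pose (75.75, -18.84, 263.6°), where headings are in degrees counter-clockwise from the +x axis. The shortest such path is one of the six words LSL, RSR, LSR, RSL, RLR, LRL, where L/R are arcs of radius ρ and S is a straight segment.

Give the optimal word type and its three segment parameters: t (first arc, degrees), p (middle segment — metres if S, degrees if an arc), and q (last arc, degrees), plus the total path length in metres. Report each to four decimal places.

LSR: t = 62.9281°, p = 76.5009 m, q = 88.2281°, L = 97.2897 m

Let ψ = atan2(Δy, Δx) = atan2(-24.80, 88.77) = -15.6090° be the start→goal bearing.
Normalize: d = |goal − start| / ρ = 92.169154/7.88 = 11.696593, α = (θ_start − ψ) mod 360° = 304.5090° = 5.314684 rad, β = (θ_goal − ψ) mod 360° = 279.2090° = 4.873116 rad.
Common terms: sin α = -0.824038, cos α = 0.566535, sin β = -0.987111, cos β = 0.160036, cos(α−β) = 0.904083, d² = 136.810290. Work in radians in the unit-radius frame; every candidate has L = ρ·(t + p + q).
LSL: p² = 2 + d² − 2cos(α−β) + 2d(sin α − sin β) = 140.816938; p = √p² = 11.866631; φ = atan2(cos β − cos α, d + sin α − sin β) = -0.034262 rad; t = (φ − α) mod 2π = 0.934239 rad, q = (β − φ) mod 2π = 4.907378 rad → L = 7.88·(0.934239 + 11.866631 + 4.907378) = 7.88·17.708248 = 139.540997 m
RSR: p² = 2 + d² − 2cos(α−β) + 2d(sin β − sin α) = 133.187313; p = √p² = 11.540681; φ = atan2(cos α − cos β, d − sin α + sin β) = 0.035230 rad; t = (α − φ) mod 2π = 5.279454 rad, q = (φ − β) mod 2π = 1.445300 rad → L = 7.88·(5.279454 + 11.540681 + 1.445300) = 7.88·18.265434 = 143.931623 m
LSR: p² = d² − 2 + 2cos(α−β) + 2d(sin α + sin β) = 94.249914; p = √p² = 9.708239; φ = atan2(−cos α − cos β, d + sin α + sin β) − atan2(−2, p) = 0.129801 rad; t = (φ − α) mod 2π = 1.098302 rad, q = (φ − β) mod 2π = 1.539871 rad → L = 7.88·(1.098302 + 9.708239 + 1.539871) = 7.88·12.346413 = 97.289731 m
RSL: p² = d² − 2 + 2cos(α−β) − 2d(sin α + sin β) = 178.986997; p = √p² = 13.378602; φ = atan2(cos α + cos β, d − sin α − sin β) − atan2(2, p) = -0.094656 rad; t = (α − φ) mod 2π = 5.409340 rad, q = (β − φ) mod 2π = 4.967772 rad → L = 7.88·(5.409340 + 13.378602 + 4.967772) = 7.88·23.755714 = 187.195027 m
RLR: c = (6 − d² + 2cos(α−β) + 2d(sin α − sin β))/8 = -15.648414, |c| > 1 → infeasible
LRL: c = (6 − d² + 2cos(α−β) − 2d(sin α − sin β))/8 = -16.602117, |c| > 1 → infeasible
Shortest: LSR with L = 97.289731 m ≈ 97.2897 m
Convert LSR to answer units (arcs ×180/π): t = 1.098302·180/π = 62.9281°, p = ρ·p = 7.88·9.708239 = 76.5009 m, q = 1.539871·180/π = 88.2281°, L = 97.2897 m.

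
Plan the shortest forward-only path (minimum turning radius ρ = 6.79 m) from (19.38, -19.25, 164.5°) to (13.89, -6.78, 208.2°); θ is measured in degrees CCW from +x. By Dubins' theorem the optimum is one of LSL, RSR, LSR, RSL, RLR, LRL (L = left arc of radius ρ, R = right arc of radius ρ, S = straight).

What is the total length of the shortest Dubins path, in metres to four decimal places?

Let ψ = atan2(Δy, Δx) = atan2(12.47, -5.49) = 113.7618° be the start→goal bearing.
Normalize: d = |goal − start| / ρ = 13.625014/6.79 = 2.006629, α = (θ_start − ψ) mod 360° = 50.7382° = 0.885548 rad, β = (θ_goal − ψ) mod 360° = 94.4382° = 1.648257 rad.
Common terms: sin α = 0.774262, cos α = 0.632865, sin β = 0.997001, cos β = -0.077384, cos(α−β) = 0.722967, d² = 4.026562. Work in radians in the unit-radius frame; every candidate has L = ρ·(t + p + q).
LSL: p² = 2 + d² − 2cos(α−β) + 2d(sin α − sin β) = 3.686717; p = √p² = 1.920083; φ = atan2(cos β − cos α, d + sin α − sin β) = -0.378907 rad; t = (φ − α) mod 2π = 5.018730 rad, q = (β − φ) mod 2π = 2.027164 rad → L = 6.79·(5.018730 + 1.920083 + 2.027164) = 6.79·8.965977 = 60.878983 m
RSR: p² = 2 + d² − 2cos(α−β) + 2d(sin β − sin α) = 5.474537; p = √p² = 2.339773; φ = atan2(cos α − cos β, d − sin α + sin β) = 0.308421 rad; t = (α − φ) mod 2π = 0.577128 rad, q = (φ − β) mod 2π = 4.943349 rad → L = 6.79·(0.577128 + 2.339773 + 4.943349) = 6.79·7.860249 = 53.371093 m
LSR: p² = d² − 2 + 2cos(α−β) + 2d(sin α + sin β) = 10.581035; p = √p² = 3.252850; φ = atan2(−cos α − cos β, d + sin α + sin β) − atan2(−2, p) = 0.405275 rad; t = (φ − α) mod 2π = 5.802912 rad, q = (φ − β) mod 2π = 5.040203 rad → L = 6.79·(5.802912 + 3.252850 + 5.040203) = 6.79·14.095965 = 95.711605 m
RSL: p² = d² − 2 + 2cos(α−β) − 2d(sin α + sin β) = -3.636043 < 0 → infeasible
RLR: c = (6 − d² + 2cos(α−β) + 2d(sin α − sin β))/8 = 0.315683; p = 2π − arccos c = 5.033565 rad; φ = atan2(cos α − cos β, d − sin α + sin β) = 0.308421 rad; t = (α − φ + p/2) mod 2π = 3.093910 rad, q = (α − β − t + p) mod 2π = 1.176946 rad → L = 6.79·(3.093910 + 5.033565 + 1.176946) = 6.79·9.304421 = 63.177022 m
LRL: c = (6 − d² + 2cos(α−β) − 2d(sin α − sin β))/8 = 0.539160; p = 2π − arccos c = 5.281829 rad; φ = atan2(cos β − cos α, d + sin α − sin β) = -0.378907 rad; t = (φ − α + p/2) mod 2π = 1.376459 rad, q = (β − α − t + p) mod 2π = 4.668079 rad → L = 6.79·(1.376459 + 5.281829 + 4.668079) = 6.79·11.326366 = 76.906028 m
Shortest: RSR with L = 53.371093 m ≈ 53.3711 m

53.3711 m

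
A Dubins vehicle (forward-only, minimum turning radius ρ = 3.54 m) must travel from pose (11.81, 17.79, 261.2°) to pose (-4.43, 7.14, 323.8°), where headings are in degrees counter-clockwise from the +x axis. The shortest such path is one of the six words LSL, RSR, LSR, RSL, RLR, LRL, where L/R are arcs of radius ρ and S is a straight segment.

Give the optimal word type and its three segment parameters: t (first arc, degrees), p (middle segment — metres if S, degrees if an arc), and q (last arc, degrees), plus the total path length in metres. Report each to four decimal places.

Let ψ = atan2(Δy, Δx) = atan2(-10.65, -16.24) = -146.7436° be the start→goal bearing.
Normalize: d = |goal − start| / ρ = 19.420610/3.54 = 5.486048, α = (θ_start − ψ) mod 360° = 47.9436° = 0.836774 rad, β = (θ_goal − ψ) mod 360° = 110.5436° = 1.929350 rad.
Common terms: sin α = 0.742486, cos α = 0.669862, sin β = 0.936405, cos β = -0.350920, cos(α−β) = 0.460200, d² = 30.096723. Work in radians in the unit-radius frame; every candidate has L = ρ·(t + p + q).
LSL: p² = 2 + d² − 2cos(α−β) + 2d(sin α − sin β) = 29.048621; p = √p² = 5.389677; φ = atan2(cos β − cos α, d + sin α − sin β) = -0.190547 rad; t = (φ − α) mod 2π = 5.255865 rad, q = (β − φ) mod 2π = 2.119897 rad → L = 3.54·(5.255865 + 5.389677 + 2.119897) = 3.54·12.765439 = 45.189653 m
RSR: p² = 2 + d² − 2cos(α−β) + 2d(sin β − sin α) = 33.304027; p = √p² = 5.770964; φ = atan2(cos α − cos β, d − sin α + sin β) = 0.177818 rad; t = (α − φ) mod 2π = 0.658956 rad, q = (φ − β) mod 2π = 4.531653 rad → L = 3.54·(0.658956 + 5.770964 + 4.531653) = 3.54·10.961573 = 38.803969 m
LSR: p² = d² − 2 + 2cos(α−β) + 2d(sin α + sin β) = 47.438080; p = √p² = 6.887531; φ = atan2(−cos α − cos β, d + sin α + sin β) − atan2(−2, p) = 0.238123 rad; t = (φ − α) mod 2π = 5.684534 rad, q = (φ − β) mod 2π = 4.591958 rad → L = 3.54·(5.684534 + 6.887531 + 4.591958) = 3.54·17.164023 = 60.760643 m
RSL: p² = d² − 2 + 2cos(α−β) − 2d(sin α + sin β) = 10.596166; p = √p² = 3.255175; φ = atan2(cos α + cos β, d − sin α − sin β) − atan2(2, p) = -0.467366 rad; t = (α − φ) mod 2π = 1.304140 rad, q = (β − φ) mod 2π = 2.396716 rad → L = 3.54·(1.304140 + 3.255175 + 2.396716) = 3.54·6.956031 = 24.624350 m
RLR: c = (6 − d² + 2cos(α−β) + 2d(sin α − sin β))/8 = -3.163003, |c| > 1 → infeasible
LRL: c = (6 − d² + 2cos(α−β) − 2d(sin α − sin β))/8 = -2.631078, |c| > 1 → infeasible
Shortest: RSL with L = 24.624350 m ≈ 24.6244 m
Convert RSL to answer units (arcs ×180/π): t = 1.304140·180/π = 74.7217°, p = ρ·p = 3.54·3.255175 = 11.5233 m, q = 2.396716·180/π = 137.3217°, L = 24.6244 m.

RSL: t = 74.7217°, p = 11.5233 m, q = 137.3217°, L = 24.6244 m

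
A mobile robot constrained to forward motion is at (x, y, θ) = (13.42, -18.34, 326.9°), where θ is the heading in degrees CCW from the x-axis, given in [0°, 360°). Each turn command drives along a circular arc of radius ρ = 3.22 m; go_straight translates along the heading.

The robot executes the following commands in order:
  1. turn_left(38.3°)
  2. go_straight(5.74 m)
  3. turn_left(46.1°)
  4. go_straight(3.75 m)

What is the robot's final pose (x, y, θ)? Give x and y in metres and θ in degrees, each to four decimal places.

(25.7525, -14.2090, 51.3000°)

set_pose: (x, y, θ) = (13.4200, -18.3400, 326.9000°), ρ = 3.22
turn_left(38.3°): centre at ρ to the left, rotate +38.3° → (15.4703, -18.8493, 365.2000° ≡ 5.2000°)
go_straight(5.74): x += 5.74·cos θ, y += 5.74·sin θ → (21.1867, -18.3291, 5.2000°)
turn_left(46.1°): centre at ρ to the left, rotate +46.1° → (23.4078, -17.1356, 51.3000°)
go_straight(3.75): x += 3.75·cos θ, y += 3.75·sin θ → (25.7525, -14.2090, 51.3000°)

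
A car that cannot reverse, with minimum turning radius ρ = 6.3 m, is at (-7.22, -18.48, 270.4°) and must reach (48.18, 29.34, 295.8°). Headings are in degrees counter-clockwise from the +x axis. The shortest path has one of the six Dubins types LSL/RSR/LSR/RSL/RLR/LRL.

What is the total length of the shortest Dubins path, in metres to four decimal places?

90.8716 m

Let ψ = atan2(Δy, Δx) = atan2(47.82, 55.40) = 40.8000° be the start→goal bearing.
Normalize: d = |goal − start| / ρ = 73.184099/6.3 = 11.616524, α = (θ_start − ψ) mod 360° = 229.6000° = 4.007276 rad, β = (θ_goal − ψ) mod 360° = 255.0000° = 4.450590 rad.
Common terms: sin α = -0.761538, cos α = -0.648120, sin β = -0.965926, cos β = -0.258819, cos(α−β) = 0.903335, d² = 134.943623. Work in radians in the unit-radius frame; every candidate has L = ρ·(t + p + q).
LSL: p² = 2 + d² − 2cos(α−β) + 2d(sin α − sin β) = 139.885498; p = √p² = 11.827320; φ = atan2(cos β − cos α, d + sin α − sin β) = 0.032921 rad; t = (φ − α) mod 2π = 2.308831 rad, q = (β − φ) mod 2π = 4.417668 rad → L = 6.3·(2.308831 + 11.827320 + 4.417668) = 6.3·18.553819 = 116.889059 m
RSR: p² = 2 + d² − 2cos(α−β) + 2d(sin β − sin α) = 130.388407; p = √p² = 11.418774; φ = atan2(cos α − cos β, d − sin α + sin β) = -0.034100 rad; t = (α − φ) mod 2π = 4.041376 rad, q = (φ − β) mod 2π = 1.798496 rad → L = 6.3·(4.041376 + 11.418774 + 1.798496) = 6.3·17.258646 = 108.729470 m
LSR: p² = d² − 2 + 2cos(α−β) + 2d(sin α + sin β) = 94.616038; p = √p² = 9.727078; φ = atan2(−cos α − cos β, d + sin α + sin β) − atan2(−2, p) = 0.294241 rad; t = (φ − α) mod 2π = 2.570150 rad, q = (φ − β) mod 2π = 2.126837 rad → L = 6.3·(2.570150 + 9.727078 + 2.126837) = 6.3·14.424065 = 90.871607 m
RSL: p² = d² − 2 + 2cos(α−β) − 2d(sin α + sin β) = 174.884549; p = √p² = 13.224392; φ = atan2(cos α + cos β, d − sin α − sin β) − atan2(2, p) = -0.217960 rad; t = (α − φ) mod 2π = 4.225236 rad, q = (β − φ) mod 2π = 4.668550 rad → L = 6.3·(4.225236 + 13.224392 + 4.668550) = 6.3·22.118178 = 139.344519 m
RLR: c = (6 − d² + 2cos(α−β) + 2d(sin α − sin β))/8 = -15.298551, |c| > 1 → infeasible
LRL: c = (6 − d² + 2cos(α−β) − 2d(sin α − sin β))/8 = -16.485687, |c| > 1 → infeasible
Shortest: LSR with L = 90.871607 m ≈ 90.8716 m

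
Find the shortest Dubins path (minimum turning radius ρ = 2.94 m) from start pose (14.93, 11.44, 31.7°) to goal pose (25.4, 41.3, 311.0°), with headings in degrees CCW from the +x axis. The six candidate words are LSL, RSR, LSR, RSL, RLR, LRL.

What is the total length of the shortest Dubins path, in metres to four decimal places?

Let ψ = atan2(Δy, Δx) = atan2(29.86, 10.47) = 70.6775° be the start→goal bearing.
Normalize: d = |goal − start| / ρ = 31.642385/2.94 = 10.762716, α = (θ_start − ψ) mod 360° = 321.0225° = 5.602900 rad, β = (θ_goal − ψ) mod 360° = 240.3225° = 4.194419 rad.
Common terms: sin α = -0.629015, cos α = 0.777393, sin β = -0.868826, cos β = -0.495117, cos(α−β) = 0.161604, d² = 115.836052. Work in radians in the unit-radius frame; every candidate has L = ρ·(t + p + q).
LSL: p² = 2 + d² − 2cos(α−β) + 2d(sin α − sin β) = 122.674886; p = √p² = 11.075870; φ = atan2(cos β − cos α, d + sin α − sin β) = -0.115145 rad; t = (φ − α) mod 2π = 0.565141 rad, q = (β − φ) mod 2π = 4.309564 rad → L = 2.94·(0.565141 + 11.075870 + 4.309564) = 2.94·15.950574 = 46.894688 m
RSR: p² = 2 + d² − 2cos(α−β) + 2d(sin β − sin α) = 112.350803; p = √p² = 10.599566; φ = atan2(cos α − cos β, d − sin α + sin β) = 0.120343 rad; t = (α − φ) mod 2π = 5.482557 rad, q = (φ − β) mod 2π = 2.209109 rad → L = 2.94·(5.482557 + 10.599566 + 2.209109) = 2.94·18.291232 = 53.776223 m
LSR: p² = d² − 2 + 2cos(α−β) + 2d(sin α + sin β) = 81.917584; p = √p² = 9.050833; φ = atan2(−cos α − cos β, d + sin α + sin β) − atan2(−2, p) = 0.187021 rad; t = (φ − α) mod 2π = 0.867307 rad, q = (φ − β) mod 2π = 2.275787 rad → L = 2.94·(0.867307 + 9.050833 + 2.275787) = 2.94·12.193928 = 35.850147 m
RSL: p² = d² − 2 + 2cos(α−β) − 2d(sin α + sin β) = 146.400936; p = √p² = 12.099625; φ = atan2(cos α + cos β, d − sin α − sin β) − atan2(2, p) = -0.140794 rad; t = (α − φ) mod 2π = 5.743694 rad, q = (β − φ) mod 2π = 4.335213 rad → L = 2.94·(5.743694 + 12.099625 + 4.335213) = 2.94·22.178533 = 65.204887 m
RLR: c = (6 − d² + 2cos(α−β) + 2d(sin α − sin β))/8 = -13.043850, |c| > 1 → infeasible
LRL: c = (6 − d² + 2cos(α−β) − 2d(sin α − sin β))/8 = -14.334361, |c| > 1 → infeasible
Shortest: LSR with L = 35.850147 m ≈ 35.8501 m

35.8501 m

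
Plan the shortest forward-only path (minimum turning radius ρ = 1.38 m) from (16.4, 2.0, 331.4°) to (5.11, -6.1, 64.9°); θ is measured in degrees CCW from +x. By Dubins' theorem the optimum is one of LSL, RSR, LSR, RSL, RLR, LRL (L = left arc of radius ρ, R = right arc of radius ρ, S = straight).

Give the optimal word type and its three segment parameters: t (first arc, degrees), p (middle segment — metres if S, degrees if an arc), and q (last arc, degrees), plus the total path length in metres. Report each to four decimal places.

Let ψ = atan2(Δy, Δx) = atan2(-8.10, -11.29) = -144.3425° be the start→goal bearing.
Normalize: d = |goal − start| / ρ = 13.895111/1.38 = 10.068921, α = (θ_start − ψ) mod 360° = 115.7425° = 2.020087 rad, β = (θ_goal − ψ) mod 360° = 209.2425° = 3.651970 rad.
Common terms: sin α = 0.900755, cos α = -0.434327, sin β = -0.488507, cos β = -0.872560, cos(α−β) = -0.061049, d² = 101.383165. Work in radians in the unit-radius frame; every candidate has L = ρ·(t + p + q).
LSL: p² = 2 + d² − 2cos(α−β) + 2d(sin α − sin β) = 131.482001; p = √p² = 11.466560; φ = atan2(cos β − cos α, d + sin α − sin β) = -0.038228 rad; t = (φ − α) mod 2π = 4.224870 rad, q = (β − φ) mod 2π = 3.690198 rad → L = 1.38·(4.224870 + 11.466560 + 3.690198) = 1.38·19.381628 = 26.746647 m
RSR: p² = 2 + d² − 2cos(α−β) + 2d(sin β − sin α) = 75.528524; p = √p² = 8.690715; φ = atan2(cos α − cos β, d − sin α + sin β) = 0.050447 rad; t = (α − φ) mod 2π = 1.969641 rad, q = (φ − β) mod 2π = 2.681662 rad → L = 1.38·(1.969641 + 8.690715 + 2.681662) = 1.38·13.342017 = 18.411984 m
LSR: p² = d² − 2 + 2cos(α−β) + 2d(sin α + sin β) = 107.562861; p = √p² = 10.371252; φ = atan2(−cos α − cos β, d + sin α + sin β) − atan2(−2, p) = 0.314551 rad; t = (φ − α) mod 2π = 4.577649 rad, q = (φ − β) mod 2π = 2.945766 rad → L = 1.38·(4.577649 + 10.371252 + 2.945766) = 1.38·17.894667 = 24.694640 m
RSL: p² = d² − 2 + 2cos(α−β) − 2d(sin α + sin β) = 90.959276; p = √p² = 9.537257; φ = atan2(cos α + cos β, d − sin α − sin β) − atan2(2, p) = -0.341226 rad; t = (α − φ) mod 2π = 2.361314 rad, q = (β − φ) mod 2π = 3.993197 rad → L = 1.38·(2.361314 + 9.537257 + 3.993197) = 1.38·15.891768 = 21.930640 m
RLR: c = (6 − d² + 2cos(α−β) + 2d(sin α − sin β))/8 = -8.441065, |c| > 1 → infeasible
LRL: c = (6 − d² + 2cos(α−β) − 2d(sin α − sin β))/8 = -15.435250, |c| > 1 → infeasible
Shortest: RSR with L = 18.411984 m ≈ 18.4120 m
Convert RSR to answer units (arcs ×180/π): t = 1.969641·180/π = 112.8521°, p = ρ·p = 1.38·8.690715 = 11.9932 m, q = 2.681662·180/π = 153.6479°, L = 18.4120 m.

RSR: t = 112.8521°, p = 11.9932 m, q = 153.6479°, L = 18.4120 m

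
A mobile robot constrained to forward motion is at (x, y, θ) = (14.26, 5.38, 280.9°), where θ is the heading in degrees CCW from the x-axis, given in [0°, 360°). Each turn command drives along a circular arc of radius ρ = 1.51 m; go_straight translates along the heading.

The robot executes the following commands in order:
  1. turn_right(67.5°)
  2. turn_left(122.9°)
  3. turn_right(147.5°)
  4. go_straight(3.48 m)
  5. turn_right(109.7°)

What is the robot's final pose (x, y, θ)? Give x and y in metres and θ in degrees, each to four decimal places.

set_pose: (x, y, θ) = (14.2600, 5.3800, 280.9000°), ρ = 1.51
turn_right(67.5°): centre at ρ to the right, rotate −67.5° → (13.6085, 3.8338, 213.4000°)
turn_left(122.9°): centre at ρ to the left, rotate +122.9° → (13.8328, 1.1906, 336.3000°)
turn_right(147.5°): centre at ρ to the right, rotate −147.5° → (13.4568, -1.6843, 188.8000°)
go_straight(3.48): x += 3.48·cos θ, y += 3.48·sin θ → (10.0178, -2.2167, 188.8000°)
turn_right(109.7°): centre at ρ to the right, rotate −109.7° → (8.3040, -0.4389, 79.1000°)

(8.3040, -0.4389, 79.1000°)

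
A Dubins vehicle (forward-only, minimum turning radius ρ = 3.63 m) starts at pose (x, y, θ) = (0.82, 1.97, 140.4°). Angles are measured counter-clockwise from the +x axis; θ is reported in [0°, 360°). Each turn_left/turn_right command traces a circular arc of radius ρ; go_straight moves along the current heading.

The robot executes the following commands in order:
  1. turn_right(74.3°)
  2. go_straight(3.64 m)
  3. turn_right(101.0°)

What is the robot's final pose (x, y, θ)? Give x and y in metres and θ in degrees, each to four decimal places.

set_pose: (x, y, θ) = (0.8200, 1.9700, 140.4000°), ρ = 3.63
turn_right(74.3°): centre at ρ to the right, rotate −74.3° → (-0.1849, 6.2376, 66.1000°)
go_straight(3.64): x += 3.64·cos θ, y += 3.64·sin θ → (1.2898, 9.5655, 66.1000°)
turn_right(101.0°): centre at ρ to the right, rotate −101.0° → (6.6855, 11.0720, -34.9000° ≡ 325.1000°)

(6.6855, 11.0720, 325.1000°)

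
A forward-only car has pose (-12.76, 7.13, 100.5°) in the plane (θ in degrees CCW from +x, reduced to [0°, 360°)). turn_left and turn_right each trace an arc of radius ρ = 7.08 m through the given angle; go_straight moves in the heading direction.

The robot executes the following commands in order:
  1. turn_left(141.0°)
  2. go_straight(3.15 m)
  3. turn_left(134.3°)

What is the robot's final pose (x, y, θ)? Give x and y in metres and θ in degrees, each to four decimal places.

set_pose: (x, y, θ) = (-12.7600, 7.1300, 100.5000°), ρ = 7.08
turn_left(141.0°): centre at ρ to the left, rotate +141.0° → (-25.9435, 9.2181, 241.5000°)
go_straight(3.15): x += 3.15·cos θ, y += 3.15·sin θ → (-27.4465, 6.4498, 241.5000°)
turn_left(134.3°): centre at ρ to the left, rotate +134.3° → (-19.2968, -3.7410, 375.8000° ≡ 15.8000°)

(-19.2968, -3.7410, 15.8000°)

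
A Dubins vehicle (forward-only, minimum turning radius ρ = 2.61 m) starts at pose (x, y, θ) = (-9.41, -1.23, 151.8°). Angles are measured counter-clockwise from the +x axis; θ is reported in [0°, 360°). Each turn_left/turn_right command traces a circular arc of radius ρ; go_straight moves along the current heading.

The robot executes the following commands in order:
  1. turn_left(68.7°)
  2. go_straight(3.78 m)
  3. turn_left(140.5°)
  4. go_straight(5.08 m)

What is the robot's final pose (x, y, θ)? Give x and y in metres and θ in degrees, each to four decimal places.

set_pose: (x, y, θ) = (-9.4100, -1.2300, 151.8000°), ρ = 2.61
turn_left(68.7°): centre at ρ to the left, rotate +68.7° → (-12.3384, -1.5455, 220.5000°)
go_straight(3.78): x += 3.78·cos θ, y += 3.78·sin θ → (-15.2128, -4.0005, 220.5000°)
turn_left(140.5°): centre at ρ to the left, rotate +140.5° → (-13.4721, -8.5947, 361.0000° ≡ 1.0000°)
go_straight(5.08): x += 5.08·cos θ, y += 5.08·sin θ → (-8.3929, -8.5061, 1.0000°)

(-8.3929, -8.5061, 1.0000°)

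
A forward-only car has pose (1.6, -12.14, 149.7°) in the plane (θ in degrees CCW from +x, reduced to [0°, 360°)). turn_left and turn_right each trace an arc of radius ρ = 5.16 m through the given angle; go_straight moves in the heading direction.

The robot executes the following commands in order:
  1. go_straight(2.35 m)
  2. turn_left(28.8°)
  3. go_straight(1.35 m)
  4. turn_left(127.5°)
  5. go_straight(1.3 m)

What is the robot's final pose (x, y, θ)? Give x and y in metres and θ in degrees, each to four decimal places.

(-7.7923, -19.4588, 306.0000°)

set_pose: (x, y, θ) = (1.6000, -12.1400, 149.7000°), ρ = 5.16
go_straight(2.35): x += 2.35·cos θ, y += 2.35·sin θ → (-0.4290, -10.9544, 149.7000°)
turn_left(28.8°): centre at ρ to the left, rotate +28.8° → (-2.8973, -10.2512, 178.5000°)
go_straight(1.35): x += 1.35·cos θ, y += 1.35·sin θ → (-4.2468, -10.2159, 178.5000°)
turn_left(127.5°): centre at ρ to the left, rotate +127.5° → (-8.5564, -18.4071, 306.0000°)
go_straight(1.3): x += 1.3·cos θ, y += 1.3·sin θ → (-7.7923, -19.4588, 306.0000°)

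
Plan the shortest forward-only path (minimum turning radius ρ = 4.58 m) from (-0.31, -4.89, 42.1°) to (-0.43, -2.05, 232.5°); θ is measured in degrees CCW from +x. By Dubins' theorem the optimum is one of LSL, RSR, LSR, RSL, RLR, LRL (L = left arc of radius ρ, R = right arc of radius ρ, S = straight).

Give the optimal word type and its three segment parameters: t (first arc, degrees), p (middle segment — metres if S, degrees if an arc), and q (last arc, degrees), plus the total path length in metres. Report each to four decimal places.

Let ψ = atan2(Δy, Δx) = atan2(2.84, -0.12) = 92.4195° be the start→goal bearing.
Normalize: d = |goal − start| / ρ = 2.842534/4.58 = 0.620641, α = (θ_start − ψ) mod 360° = 309.6805° = 5.404944 rad, β = (θ_goal − ψ) mod 360° = 140.0805° = 2.444866 rad.
Common terms: sin α = -0.769617, cos α = 0.638506, sin β = 0.641711, cos β = -0.766947, cos(α−β) = -0.983571, d² = 0.385195. Work in radians in the unit-radius frame; every candidate has L = ρ·(t + p + q).
LSL: p² = 2 + d² − 2cos(α−β) + 2d(sin α − sin β) = 2.600483; p = √p² = 1.612601; φ = atan2(cos β − cos α, d + sin α − sin β) = -2.083251 rad; t = (φ − α) mod 2π = 5.078176 rad, q = (β − φ) mod 2π = 4.528117 rad → L = 4.58·(5.078176 + 1.612601 + 4.528117) = 4.58·11.218894 = 51.382532 m
RSR: p² = 2 + d² − 2cos(α−β) + 2d(sin β − sin α) = 6.104193; p = √p² = 2.470666; φ = atan2(cos α − cos β, d − sin α + sin β) = 0.605114 rad; t = (α − φ) mod 2π = 4.799830 rad, q = (φ − β) mod 2π = 4.443433 rad → L = 4.58·(4.799830 + 2.470666 + 4.443433) = 4.58·11.713930 = 53.649800 m
LSR: p² = d² − 2 + 2cos(α−β) + 2d(sin α + sin β) = -3.740716 < 0 → infeasible
RSL: p² = d² − 2 + 2cos(α−β) − 2d(sin α + sin β) = -3.423181 < 0 → infeasible
RLR: c = (6 − d² + 2cos(α−β) + 2d(sin α − sin β))/8 = 0.236976; p = 2π − arccos c = 4.951641 rad; φ = atan2(cos α − cos β, d − sin α + sin β) = 0.605114 rad; t = (α − φ + p/2) mod 2π = 0.992466 rad, q = (α − β − t + p) mod 2π = 0.636068 rad → L = 4.58·(0.992466 + 4.951641 + 0.636068) = 4.58·6.580175 = 30.137201 m
LRL: c = (6 − d² + 2cos(α−β) − 2d(sin α − sin β))/8 = 0.674940; p = 2π − arccos c = 5.453272 rad; φ = atan2(cos β − cos α, d + sin α − sin β) = -2.083251 rad; t = (φ − α + p/2) mod 2π = 1.521626 rad, q = (β − α − t + p) mod 2π = 0.971567 rad → L = 4.58·(1.521626 + 5.453272 + 0.971567) = 4.58·7.946465 = 36.394811 m
Shortest: RLR with L = 30.137201 m ≈ 30.1372 m
Convert RLR to answer units (arcs ×180/π): t = 0.992466·180/π = 56.8641°, p = 4.951641·180/π = 283.7081°, q = 0.636068·180/π = 36.4440°, L = 30.1372 m.

RLR: t = 56.8641°, p = 283.7081°, q = 36.4440°, L = 30.1372 m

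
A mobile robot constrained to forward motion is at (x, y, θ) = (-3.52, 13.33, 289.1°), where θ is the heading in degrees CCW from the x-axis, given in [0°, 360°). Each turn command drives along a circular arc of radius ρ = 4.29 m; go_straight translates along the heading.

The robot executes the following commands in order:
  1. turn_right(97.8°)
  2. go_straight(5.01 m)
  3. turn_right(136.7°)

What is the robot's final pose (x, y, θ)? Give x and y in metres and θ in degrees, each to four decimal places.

set_pose: (x, y, θ) = (-3.5200, 13.3300, 289.1000°), ρ = 4.29
turn_right(97.8°): centre at ρ to the right, rotate −97.8° → (-6.7332, 7.7194, 191.3000°)
go_straight(5.01): x += 5.01·cos θ, y += 5.01·sin θ → (-11.6461, 6.7377, 191.3000°)
turn_right(136.7°): centre at ρ to the right, rotate −136.7° → (-15.9836, 13.4297, 54.6000°)

(-15.9836, 13.4297, 54.6000°)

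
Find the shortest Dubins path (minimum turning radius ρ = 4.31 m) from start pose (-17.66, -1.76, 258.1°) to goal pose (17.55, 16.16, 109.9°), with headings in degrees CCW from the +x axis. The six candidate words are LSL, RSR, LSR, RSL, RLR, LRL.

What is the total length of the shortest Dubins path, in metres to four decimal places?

Let ψ = atan2(Δy, Δx) = atan2(17.92, 35.21) = 26.9737° be the start→goal bearing.
Normalize: d = |goal − start| / ρ = 39.507854/4.31 = 9.166555, α = (θ_start − ψ) mod 360° = 231.1263° = 4.033916 rad, β = (θ_goal − ψ) mod 360° = 82.9263° = 1.447338 rad.
Common terms: sin α = -0.778532, cos α = -0.627605, sin β = 0.992389, cos β = 0.123145, cos(α−β) = -0.849893, d² = 84.025737. Work in radians in the unit-radius frame; every candidate has L = ρ·(t + p + q).
LSL: p² = 2 + d² − 2cos(α−β) + 2d(sin α − sin β) = 55.259041; p = √p² = 7.433642; φ = atan2(cos β − cos α, d + sin α − sin β) = 0.101166 rad; t = (φ − α) mod 2π = 2.350436 rad, q = (β − φ) mod 2π = 1.346172 rad → L = 4.31·(2.350436 + 7.433642 + 1.346172) = 4.31·11.130250 = 47.971377 m
RSR: p² = 2 + d² − 2cos(α−β) + 2d(sin β − sin α) = 120.192005; p = √p² = 10.963211; φ = atan2(cos α − cos β, d − sin α + sin β) = -0.068533 rad; t = (α − φ) mod 2π = 4.102448 rad, q = (φ − β) mod 2π = 4.767315 rad → L = 4.31·(4.102448 + 10.963211 + 4.767315) = 4.31·19.832975 = 85.480121 m
LSR: p² = d² − 2 + 2cos(α−β) + 2d(sin α + sin β) = 84.246613; p = √p² = 9.178595; φ = atan2(−cos α − cos β, d + sin α + sin β) − atan2(−2, p) = 0.268271 rad; t = (φ − α) mod 2π = 2.517541 rad, q = (φ − β) mod 2π = 5.104118 rad → L = 4.31·(2.517541 + 9.178595 + 5.104118) = 4.31·16.800254 = 72.409096 m
RSL: p² = d² − 2 + 2cos(α−β) − 2d(sin α + sin β) = 76.405291; p = √p² = 8.741012; φ = atan2(cos α + cos β, d − sin α − sin β) − atan2(2, p) = -0.281222 rad; t = (α − φ) mod 2π = 4.315138 rad, q = (β − φ) mod 2π = 1.728560 rad → L = 4.31·(4.315138 + 8.741012 + 1.728560) = 4.31·14.784710 = 63.722101 m
RLR: c = (6 − d² + 2cos(α−β) + 2d(sin α − sin β))/8 = -14.024001, |c| > 1 → infeasible
LRL: c = (6 − d² + 2cos(α−β) − 2d(sin α − sin β))/8 = -5.907380, |c| > 1 → infeasible
Shortest: LSL with L = 47.971377 m ≈ 47.9714 m

47.9714 m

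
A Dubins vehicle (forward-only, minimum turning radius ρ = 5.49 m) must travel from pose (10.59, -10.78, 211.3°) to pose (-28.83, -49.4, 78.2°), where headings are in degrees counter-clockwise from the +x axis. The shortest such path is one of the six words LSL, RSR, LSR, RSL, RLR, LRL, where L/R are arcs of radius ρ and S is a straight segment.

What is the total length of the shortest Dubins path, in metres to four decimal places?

67.1793 m

Let ψ = atan2(Δy, Δx) = atan2(-38.62, -39.42) = -135.5873° be the start→goal bearing.
Normalize: d = |goal − start| / ρ = 55.185513/5.49 = 10.052006, α = (θ_start − ψ) mod 360° = 346.8873° = 6.054326 rad, β = (θ_goal − ψ) mod 360° = 213.7873° = 3.731293 rad.
Common terms: sin α = -0.226867, cos α = 0.973926, sin β = -0.556112, cos β = -0.831107, cos(α−β) = -0.683274, d² = 101.042823. Work in radians in the unit-radius frame; every candidate has L = ρ·(t + p + q).
LSL: p² = 2 + d² − 2cos(α−β) + 2d(sin α − sin β) = 111.028518; p = √p² = 10.537007; φ = atan2(cos β − cos α, d + sin α − sin β) = -0.172153 rad; t = (φ − α) mod 2π = 0.056706 rad, q = (β − φ) mod 2π = 3.903446 rad → L = 5.49·(0.056706 + 10.537007 + 3.903446) = 5.49·14.497159 = 79.589404 m
RSR: p² = 2 + d² − 2cos(α−β) + 2d(sin β − sin α) = 97.790224; p = √p² = 9.888894; φ = atan2(cos α − cos β, d − sin α + sin β) = 0.183560 rad; t = (α − φ) mod 2π = 5.870766 rad, q = (φ − β) mod 2π = 2.735453 rad → L = 5.49·(5.870766 + 9.888894 + 2.735453) = 5.49·18.495113 = 101.538168 m
LSR: p² = d² − 2 + 2cos(α−β) + 2d(sin α + sin β) = 81.935266; p = √p² = 9.051810; φ = atan2(−cos α − cos β, d + sin α + sin β) − atan2(−2, p) = 0.202050 rad; t = (φ − α) mod 2π = 0.430909 rad, q = (φ − β) mod 2π = 2.753942 rad → L = 5.49·(0.430909 + 9.051810 + 2.753942) = 5.49·12.236661 = 67.179270 m
RSL: p² = d² − 2 + 2cos(α−β) − 2d(sin α + sin β) = 113.417285; p = √p² = 10.649755; φ = atan2(cos α + cos β, d − sin α − sin β) − atan2(2, p) = -0.172455 rad; t = (α − φ) mod 2π = 6.226781 rad, q = (β − φ) mod 2π = 3.903748 rad → L = 5.49·(6.226781 + 10.649755 + 3.903748) = 5.49·20.780284 = 114.083760 m
RLR: c = (6 − d² + 2cos(α−β) + 2d(sin α − sin β))/8 = -11.223778, |c| > 1 → infeasible
LRL: c = (6 − d² + 2cos(α−β) − 2d(sin α − sin β))/8 = -12.878565, |c| > 1 → infeasible
Shortest: LSR with L = 67.179270 m ≈ 67.1793 m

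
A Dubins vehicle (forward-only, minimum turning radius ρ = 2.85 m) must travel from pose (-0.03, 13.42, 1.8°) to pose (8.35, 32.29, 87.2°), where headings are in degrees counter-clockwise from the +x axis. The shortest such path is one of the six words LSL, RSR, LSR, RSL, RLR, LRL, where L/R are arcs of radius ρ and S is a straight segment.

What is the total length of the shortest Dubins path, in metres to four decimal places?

21.3589 m

Let ψ = atan2(Δy, Δx) = atan2(18.87, 8.38) = 66.0544° be the start→goal bearing.
Normalize: d = |goal − start| / ρ = 20.647065/2.85 = 7.244584, α = (θ_start − ψ) mod 360° = 295.7456° = 5.161734 rad, β = (θ_goal − ψ) mod 360° = 21.1456° = 0.369060 rad.
Common terms: sin α = -0.900732, cos α = 0.434376, sin β = 0.360739, cos β = 0.932667, cos(α−β) = 0.080199, d² = 52.484001. Work in radians in the unit-radius frame; every candidate has L = ρ·(t + p + q).
LSL: p² = 2 + d² − 2cos(α−β) + 2d(sin α − sin β) = 36.045942; p = √p² = 6.003827; φ = atan2(cos β − cos α, d + sin α − sin β) = 0.083091 rad; t = (φ − α) mod 2π = 1.204542 rad, q = (β − φ) mod 2π = 0.285969 rad → L = 2.85·(1.204542 + 6.003827 + 0.285969) = 2.85·7.494338 = 21.358865 m
RSR: p² = 2 + d² − 2cos(α−β) + 2d(sin β − sin α) = 72.601264; p = √p² = 8.520638; φ = atan2(cos α − cos β, d − sin α + sin β) = -0.058514 rad; t = (α − φ) mod 2π = 5.220248 rad, q = (φ − β) mod 2π = 5.855611 rad → L = 2.85·(5.220248 + 8.520638 + 5.855611) = 2.85·19.596497 = 55.850016 m
LSR: p² = d² − 2 + 2cos(α−β) + 2d(sin α + sin β) = 42.820353; p = √p² = 6.543726; φ = atan2(−cos α − cos β, d + sin α + sin β) − atan2(−2, p) = 0.095480 rad; t = (φ − α) mod 2π = 1.216931 rad, q = (φ − β) mod 2π = 6.009606 rad → L = 2.85·(1.216931 + 6.543726 + 6.009606) = 2.85·13.770263 = 39.245250 m
RSL: p² = d² − 2 + 2cos(α−β) − 2d(sin α + sin β) = 58.468446; p = √p² = 7.646466; φ = atan2(cos α + cos β, d − sin α − sin β) − atan2(2, p) = -0.081991 rad; t = (α − φ) mod 2π = 5.243725 rad, q = (β − φ) mod 2π = 0.451051 rad → L = 2.85·(5.243725 + 7.646466 + 0.451051) = 2.85·13.341242 = 38.022541 m
RLR: c = (6 − d² + 2cos(α−β) + 2d(sin α − sin β))/8 = -8.075158, |c| > 1 → infeasible
LRL: c = (6 − d² + 2cos(α−β) − 2d(sin α − sin β))/8 = -3.505743, |c| > 1 → infeasible
Shortest: LSL with L = 21.358865 m ≈ 21.3589 m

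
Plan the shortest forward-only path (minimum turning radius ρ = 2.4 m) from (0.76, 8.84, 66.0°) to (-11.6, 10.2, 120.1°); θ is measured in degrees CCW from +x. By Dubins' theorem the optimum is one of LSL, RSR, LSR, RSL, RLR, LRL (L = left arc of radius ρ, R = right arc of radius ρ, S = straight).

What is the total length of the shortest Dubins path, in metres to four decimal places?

16.0411 m

Let ψ = atan2(Δy, Δx) = atan2(1.36, -12.36) = 173.7209° be the start→goal bearing.
Normalize: d = |goal − start| / ρ = 12.434597/2.4 = 5.181082, α = (θ_start − ψ) mod 360° = 252.2791° = 4.403101 rad, β = (θ_goal − ψ) mod 360° = 306.3791° = 5.347325 rad.
Common terms: sin α = -0.952551, cos α = -0.304380, sin β = -0.805110, cos β = 0.593126, cos(α−β) = 0.586372, d² = 26.843611. Work in radians in the unit-radius frame; every candidate has L = ρ·(t + p + q).
LSL: p² = 2 + d² − 2cos(α−β) + 2d(sin α − sin β) = 26.143061; p = √p² = 5.113029; φ = atan2(cos β − cos α, d + sin α − sin β) = 0.176447 rad; t = (φ − α) mod 2π = 2.056531 rad, q = (β − φ) mod 2π = 5.170877 rad → L = 2.4·(2.056531 + 5.113029 + 5.170877) = 2.4·12.340437 = 29.617049 m
RSR: p² = 2 + d² − 2cos(α−β) + 2d(sin β − sin α) = 29.198672; p = √p² = 5.403580; φ = atan2(cos α − cos β, d − sin α + sin β) = -0.166868 rad; t = (α − φ) mod 2π = 4.569969 rad, q = (φ − β) mod 2π = 0.768993 rad → L = 2.4·(4.569969 + 5.403580 + 0.768993) = 2.4·10.742542 = 25.782100 m
LSR: p² = d² − 2 + 2cos(α−β) + 2d(sin α + sin β) = 7.803189; p = √p² = 2.793419; φ = atan2(−cos α − cos β, d + sin α + sin β) − atan2(−2, p) = 0.537218 rad; t = (φ − α) mod 2π = 2.417302 rad, q = (φ − β) mod 2π = 1.473079 rad → L = 2.4·(2.417302 + 2.793419 + 1.473079) = 2.4·6.683799 = 16.041118 m
RSL: p² = d² − 2 + 2cos(α−β) − 2d(sin α + sin β) = 44.229523; p = √p² = 6.650528; φ = atan2(cos α + cos β, d − sin α − sin β) − atan2(2, p) = -0.250535 rad; t = (α − φ) mod 2π = 4.653636 rad, q = (β − φ) mod 2π = 5.597860 rad → L = 2.4·(4.653636 + 6.650528 + 5.597860) = 2.4·16.902024 = 40.564858 m
RLR: c = (6 − d² + 2cos(α−β) + 2d(sin α − sin β))/8 = -2.649834, |c| > 1 → infeasible
LRL: c = (6 − d² + 2cos(α−β) − 2d(sin α − sin β))/8 = -2.267883, |c| > 1 → infeasible
Shortest: LSR with L = 16.041118 m ≈ 16.0411 m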